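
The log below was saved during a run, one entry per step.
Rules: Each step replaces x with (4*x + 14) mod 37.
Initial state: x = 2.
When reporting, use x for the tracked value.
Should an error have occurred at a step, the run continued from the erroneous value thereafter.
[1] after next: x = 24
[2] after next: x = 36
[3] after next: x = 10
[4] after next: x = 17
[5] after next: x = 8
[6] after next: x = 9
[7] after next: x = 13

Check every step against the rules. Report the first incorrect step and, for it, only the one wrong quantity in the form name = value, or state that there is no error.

step 1, x = 22

Step 1: x = (4*2 + 14) mod 37 = 22 — not what was recorded.
Step 1 is the first one off; corrected, x = 22.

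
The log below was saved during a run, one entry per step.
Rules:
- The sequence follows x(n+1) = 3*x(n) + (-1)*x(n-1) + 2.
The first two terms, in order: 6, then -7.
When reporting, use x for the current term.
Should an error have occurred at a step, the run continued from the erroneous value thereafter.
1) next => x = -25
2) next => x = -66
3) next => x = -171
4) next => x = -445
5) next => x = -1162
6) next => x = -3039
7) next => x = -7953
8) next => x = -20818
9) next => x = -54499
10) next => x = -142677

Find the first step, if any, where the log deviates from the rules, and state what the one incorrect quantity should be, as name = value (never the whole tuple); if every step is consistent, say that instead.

no error

Step 1: x = 3*(-7) + (-1)*(6) + (2) = -25 — no discrepancy.
Step 2: x = 3*(-25) + (-1)*(-7) + (2) = -66 — exactly as logged.
Step 3: x = 3*(-66) + (-1)*(-25) + (2) = -171 — same as recorded.
Step 4: x = 3*(-171) + (-1)*(-66) + (2) = -445 — same as recorded.
Step 5: x = 3*(-445) + (-1)*(-171) + (2) = -1162 — checks out.
Step 6: x = 3*(-1162) + (-1)*(-445) + (2) = -3039 — no discrepancy.
Step 7: x = 3*(-3039) + (-1)*(-1162) + (2) = -7953 — matches.
Step 8: x = 3*(-7953) + (-1)*(-3039) + (2) = -20818 — agrees with the log.
Step 9: x = 3*(-20818) + (-1)*(-7953) + (2) = -54499 — checks out.
Step 10: x = 3*(-54499) + (-1)*(-20818) + (2) = -142677 — verified.
All steps check out; nothing to correct.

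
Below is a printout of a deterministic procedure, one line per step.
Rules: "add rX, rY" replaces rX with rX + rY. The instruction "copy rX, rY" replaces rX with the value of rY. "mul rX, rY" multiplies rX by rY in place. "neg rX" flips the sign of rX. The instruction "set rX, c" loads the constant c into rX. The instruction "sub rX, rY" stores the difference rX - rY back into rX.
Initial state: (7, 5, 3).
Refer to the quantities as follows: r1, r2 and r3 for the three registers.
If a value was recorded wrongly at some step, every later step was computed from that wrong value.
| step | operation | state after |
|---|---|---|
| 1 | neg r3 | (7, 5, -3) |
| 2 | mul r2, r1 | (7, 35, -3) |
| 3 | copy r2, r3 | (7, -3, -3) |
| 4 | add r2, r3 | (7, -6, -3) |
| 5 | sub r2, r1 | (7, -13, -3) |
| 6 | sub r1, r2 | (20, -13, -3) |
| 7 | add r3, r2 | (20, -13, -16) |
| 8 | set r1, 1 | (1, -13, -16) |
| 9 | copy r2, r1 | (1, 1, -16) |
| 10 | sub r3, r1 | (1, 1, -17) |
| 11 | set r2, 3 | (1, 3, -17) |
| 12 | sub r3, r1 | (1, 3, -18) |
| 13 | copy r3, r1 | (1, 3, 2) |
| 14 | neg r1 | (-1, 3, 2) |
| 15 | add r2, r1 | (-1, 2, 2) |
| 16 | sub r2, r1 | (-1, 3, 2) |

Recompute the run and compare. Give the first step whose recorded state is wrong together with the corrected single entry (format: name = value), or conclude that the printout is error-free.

step 1: r3 = -(3) = -3 -> same as recorded
step 2: r2 = 5 * 7 = 35 -> consistent with the printout
step 3: r2 = -3 -> consistent with the printout
step 4: r2 = -3 + -3 = -6 -> checks out
step 5: r2 = -6 - 7 = -13 -> exactly as logged
step 6: r1 = 7 - -13 = 20 -> confirmed correct
step 7: r3 = -3 + -13 = -16 -> same as recorded
step 8: r1 = 1 -> in agreement
step 9: r2 = 1 -> exactly as logged
step 10: r3 = -16 - 1 = -17 -> no discrepancy
step 11: r2 = 3 -> checks out
step 12: r3 = -17 - 1 = -18 -> matches
step 13: r3 = 1 -> the printout has a different value
First deviation found at step 13; the corrected entry is r3 = 1.

step 13, r3 = 1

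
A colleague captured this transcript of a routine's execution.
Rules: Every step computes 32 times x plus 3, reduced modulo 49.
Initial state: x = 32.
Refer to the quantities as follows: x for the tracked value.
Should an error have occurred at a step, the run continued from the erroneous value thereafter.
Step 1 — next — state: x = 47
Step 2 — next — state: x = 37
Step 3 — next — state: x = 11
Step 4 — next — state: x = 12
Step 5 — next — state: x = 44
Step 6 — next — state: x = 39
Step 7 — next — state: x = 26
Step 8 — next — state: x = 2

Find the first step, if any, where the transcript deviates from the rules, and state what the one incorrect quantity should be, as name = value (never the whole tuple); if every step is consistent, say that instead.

Recomputing the run from the initial state:
step 1: x = 47
step 2: x = 37
step 3: x = 11
step 4: x = 12
step 5: x = 44
step 6: x = 39
step 7: x = 26
step 8: x = 2
This matches the transcript at every step.

no error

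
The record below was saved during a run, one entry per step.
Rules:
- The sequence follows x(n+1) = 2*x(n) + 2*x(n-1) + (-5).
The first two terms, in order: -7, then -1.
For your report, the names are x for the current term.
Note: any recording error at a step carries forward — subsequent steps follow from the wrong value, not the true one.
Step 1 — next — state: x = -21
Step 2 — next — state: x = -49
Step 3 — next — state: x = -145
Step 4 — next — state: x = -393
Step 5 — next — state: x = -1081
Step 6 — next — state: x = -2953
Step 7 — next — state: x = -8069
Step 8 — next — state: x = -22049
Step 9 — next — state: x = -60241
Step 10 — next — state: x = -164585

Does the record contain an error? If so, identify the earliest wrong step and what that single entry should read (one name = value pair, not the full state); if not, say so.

step 7, x = -8073

step 1: x = 2*(-1) + (2)*(-7) + (-5) = -21 -> consistent with the record
step 2: x = 2*(-21) + (2)*(-1) + (-5) = -49 -> exactly as logged
step 3: x = 2*(-49) + (2)*(-21) + (-5) = -145 -> consistent with the record
step 4: x = 2*(-145) + (2)*(-49) + (-5) = -393 -> no discrepancy
step 5: x = 2*(-393) + (2)*(-145) + (-5) = -1081 -> in agreement
step 6: x = 2*(-1081) + (2)*(-393) + (-5) = -2953 -> same as recorded
step 7: x = 2*(-2953) + (2)*(-1081) + (-5) = -8073 -> the record has a different value
First deviation found at step 7; the corrected entry is x = -8073.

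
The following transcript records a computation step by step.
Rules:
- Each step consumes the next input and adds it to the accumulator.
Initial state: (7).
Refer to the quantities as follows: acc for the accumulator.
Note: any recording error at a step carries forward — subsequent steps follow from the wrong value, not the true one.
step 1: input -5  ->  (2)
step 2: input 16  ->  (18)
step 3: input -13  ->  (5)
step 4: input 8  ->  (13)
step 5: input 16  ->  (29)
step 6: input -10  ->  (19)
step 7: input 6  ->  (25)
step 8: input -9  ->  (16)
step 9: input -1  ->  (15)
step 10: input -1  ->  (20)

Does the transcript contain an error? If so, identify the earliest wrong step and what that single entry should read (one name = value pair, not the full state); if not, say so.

Step 1: acc = 7 + -5 = 2 — in agreement.
Step 2: acc = 2 + 16 = 18 — agrees with the transcript.
Step 3: acc = 18 + -13 = 5 — verified.
Step 4: acc = 5 + 8 = 13 — same as recorded.
Step 5: acc = 13 + 16 = 29 — same as recorded.
Step 6: acc = 29 + -10 = 19 — same as recorded.
Step 7: acc = 19 + 6 = 25 — exactly as logged.
Step 8: acc = 25 + -9 = 16 — consistent with the transcript.
Step 9: acc = 16 + -1 = 15 — matches.
Step 10: acc = 15 + -1 = 14 — a discrepancy with the transcript.
The earliest wrong entry is at step 10: it should read acc = 14.

step 10, acc = 14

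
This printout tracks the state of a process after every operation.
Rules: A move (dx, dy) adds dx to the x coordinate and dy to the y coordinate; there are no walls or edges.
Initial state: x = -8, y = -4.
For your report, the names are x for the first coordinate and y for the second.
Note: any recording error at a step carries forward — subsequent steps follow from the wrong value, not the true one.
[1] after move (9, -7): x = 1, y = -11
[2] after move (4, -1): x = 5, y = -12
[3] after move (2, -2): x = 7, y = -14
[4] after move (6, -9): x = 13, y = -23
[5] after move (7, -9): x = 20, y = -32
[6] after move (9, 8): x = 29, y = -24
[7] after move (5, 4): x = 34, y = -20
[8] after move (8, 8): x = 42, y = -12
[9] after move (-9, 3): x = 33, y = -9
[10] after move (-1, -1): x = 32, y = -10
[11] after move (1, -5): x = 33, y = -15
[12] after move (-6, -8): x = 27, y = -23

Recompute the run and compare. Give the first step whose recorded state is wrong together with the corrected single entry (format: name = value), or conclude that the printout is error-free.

1. x = -8 + (9) = 1, y = -4 + (-7) = -11 (consistent with the printout)
2. x = 1 + (4) = 5, y = -11 + (-1) = -12 (checks out)
3. x = 5 + (2) = 7, y = -12 + (-2) = -14 (checks out)
4. x = 7 + (6) = 13, y = -14 + (-9) = -23 (consistent with the printout)
5. x = 13 + (7) = 20, y = -23 + (-9) = -32 (no discrepancy)
6. x = 20 + (9) = 29, y = -32 + (8) = -24 (verified)
7. x = 29 + (5) = 34, y = -24 + (4) = -20 (exactly as logged)
8. x = 34 + (8) = 42, y = -20 + (8) = -12 (in agreement)
9. x = 42 + (-9) = 33, y = -12 + (3) = -9 (in agreement)
10. x = 33 + (-1) = 32, y = -9 + (-1) = -10 (consistent with the printout)
11. x = 32 + (1) = 33, y = -10 + (-5) = -15 (consistent with the printout)
12. x = 33 + (-6) = 27, y = -15 + (-8) = -23 (same as recorded)
All entries verified; no error found.

no error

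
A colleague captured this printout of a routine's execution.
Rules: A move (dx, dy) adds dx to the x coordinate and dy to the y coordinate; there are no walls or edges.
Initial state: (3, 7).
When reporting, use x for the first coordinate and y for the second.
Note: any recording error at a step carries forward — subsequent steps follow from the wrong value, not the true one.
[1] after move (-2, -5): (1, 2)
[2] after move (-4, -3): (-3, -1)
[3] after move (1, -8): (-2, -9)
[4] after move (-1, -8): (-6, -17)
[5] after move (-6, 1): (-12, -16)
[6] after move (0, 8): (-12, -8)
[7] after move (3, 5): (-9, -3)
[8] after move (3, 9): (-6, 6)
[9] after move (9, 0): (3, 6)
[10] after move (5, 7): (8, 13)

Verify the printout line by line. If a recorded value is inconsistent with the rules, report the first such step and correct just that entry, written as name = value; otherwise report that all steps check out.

step 4, x = -3

Recomputing the run from the initial state:
step 1: x = 1, y = 2
step 2: x = -3, y = -1
step 3: x = -2, y = -9
step 4: x = -3, y = -17
step 5: x = -9, y = -16
step 6: x = -9, y = -8
step 7: x = -6, y = -3
step 8: x = -3, y = 6
step 9: x = 6, y = 6
step 10: x = 11, y = 13
The first disagreement with the printout is at step 4, where the value should be x = -3.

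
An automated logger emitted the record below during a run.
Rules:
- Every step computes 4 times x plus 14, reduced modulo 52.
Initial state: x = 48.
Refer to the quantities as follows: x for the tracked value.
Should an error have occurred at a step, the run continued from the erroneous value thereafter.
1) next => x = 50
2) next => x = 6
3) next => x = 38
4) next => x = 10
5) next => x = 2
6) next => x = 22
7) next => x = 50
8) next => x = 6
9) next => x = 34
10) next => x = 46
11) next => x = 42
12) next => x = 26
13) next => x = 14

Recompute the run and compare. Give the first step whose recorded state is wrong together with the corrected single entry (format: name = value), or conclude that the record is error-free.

step 9, x = 38

Step 1: x = (4*48 + 14) mod 52 = 50 — exactly as logged.
Step 2: x = (4*50 + 14) mod 52 = 6 — verified.
Step 3: x = (4*6 + 14) mod 52 = 38 — same as recorded.
Step 4: x = (4*38 + 14) mod 52 = 10 — no discrepancy.
Step 5: x = (4*10 + 14) mod 52 = 2 — agrees with the record.
Step 6: x = (4*2 + 14) mod 52 = 22 — consistent with the record.
Step 7: x = (4*22 + 14) mod 52 = 50 — matches.
Step 8: x = (4*50 + 14) mod 52 = 6 — no discrepancy.
Step 9: x = (4*6 + 14) mod 52 = 38 — the entry is off here.
First deviation found at step 9; the corrected entry is x = 38.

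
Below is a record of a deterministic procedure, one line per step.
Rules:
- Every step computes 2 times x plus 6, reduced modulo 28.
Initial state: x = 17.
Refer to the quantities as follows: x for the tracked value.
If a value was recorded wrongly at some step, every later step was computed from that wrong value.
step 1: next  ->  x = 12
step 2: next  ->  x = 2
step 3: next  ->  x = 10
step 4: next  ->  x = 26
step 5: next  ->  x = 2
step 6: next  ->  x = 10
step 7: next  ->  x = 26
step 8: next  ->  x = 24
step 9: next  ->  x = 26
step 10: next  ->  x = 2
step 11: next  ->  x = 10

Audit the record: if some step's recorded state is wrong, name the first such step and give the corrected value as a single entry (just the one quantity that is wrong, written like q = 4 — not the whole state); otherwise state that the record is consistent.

step 8, x = 2

step 1: x = (2*17 + 6) mod 28 = 12 -> confirmed correct
step 2: x = (2*12 + 6) mod 28 = 2 -> matches
step 3: x = (2*2 + 6) mod 28 = 10 -> confirmed correct
step 4: x = (2*10 + 6) mod 28 = 26 -> verified
step 5: x = (2*26 + 6) mod 28 = 2 -> checks out
step 6: x = (2*2 + 6) mod 28 = 10 -> consistent with the record
step 7: x = (2*10 + 6) mod 28 = 26 -> matches
step 8: x = (2*26 + 6) mod 28 = 2 -> first mismatch against the record
First deviation found at step 8; the corrected entry is x = 2.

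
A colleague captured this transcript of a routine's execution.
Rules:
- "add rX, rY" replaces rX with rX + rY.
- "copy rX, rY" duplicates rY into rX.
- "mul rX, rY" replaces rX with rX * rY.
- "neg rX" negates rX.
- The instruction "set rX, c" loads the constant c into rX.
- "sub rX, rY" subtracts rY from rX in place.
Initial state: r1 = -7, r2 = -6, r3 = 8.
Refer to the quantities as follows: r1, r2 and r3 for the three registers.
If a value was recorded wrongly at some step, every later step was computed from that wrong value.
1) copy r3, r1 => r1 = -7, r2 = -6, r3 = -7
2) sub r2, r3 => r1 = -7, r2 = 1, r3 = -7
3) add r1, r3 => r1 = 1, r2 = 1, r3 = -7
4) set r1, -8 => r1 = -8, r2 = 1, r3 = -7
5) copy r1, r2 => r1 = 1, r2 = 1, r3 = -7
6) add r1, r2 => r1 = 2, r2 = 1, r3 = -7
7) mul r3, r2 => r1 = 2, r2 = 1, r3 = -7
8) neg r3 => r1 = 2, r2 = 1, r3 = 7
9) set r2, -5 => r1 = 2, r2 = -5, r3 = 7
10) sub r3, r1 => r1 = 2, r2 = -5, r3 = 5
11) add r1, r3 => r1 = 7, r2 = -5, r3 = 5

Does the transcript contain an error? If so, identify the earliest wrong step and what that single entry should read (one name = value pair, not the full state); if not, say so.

1. r3 = -7 (confirmed correct)
2. r2 = -6 - -7 = 1 (confirmed correct)
3. r1 = -7 + -7 = -14 (a discrepancy with the transcript)
Step 3 is the first one off; corrected, r1 = -14.

step 3, r1 = -14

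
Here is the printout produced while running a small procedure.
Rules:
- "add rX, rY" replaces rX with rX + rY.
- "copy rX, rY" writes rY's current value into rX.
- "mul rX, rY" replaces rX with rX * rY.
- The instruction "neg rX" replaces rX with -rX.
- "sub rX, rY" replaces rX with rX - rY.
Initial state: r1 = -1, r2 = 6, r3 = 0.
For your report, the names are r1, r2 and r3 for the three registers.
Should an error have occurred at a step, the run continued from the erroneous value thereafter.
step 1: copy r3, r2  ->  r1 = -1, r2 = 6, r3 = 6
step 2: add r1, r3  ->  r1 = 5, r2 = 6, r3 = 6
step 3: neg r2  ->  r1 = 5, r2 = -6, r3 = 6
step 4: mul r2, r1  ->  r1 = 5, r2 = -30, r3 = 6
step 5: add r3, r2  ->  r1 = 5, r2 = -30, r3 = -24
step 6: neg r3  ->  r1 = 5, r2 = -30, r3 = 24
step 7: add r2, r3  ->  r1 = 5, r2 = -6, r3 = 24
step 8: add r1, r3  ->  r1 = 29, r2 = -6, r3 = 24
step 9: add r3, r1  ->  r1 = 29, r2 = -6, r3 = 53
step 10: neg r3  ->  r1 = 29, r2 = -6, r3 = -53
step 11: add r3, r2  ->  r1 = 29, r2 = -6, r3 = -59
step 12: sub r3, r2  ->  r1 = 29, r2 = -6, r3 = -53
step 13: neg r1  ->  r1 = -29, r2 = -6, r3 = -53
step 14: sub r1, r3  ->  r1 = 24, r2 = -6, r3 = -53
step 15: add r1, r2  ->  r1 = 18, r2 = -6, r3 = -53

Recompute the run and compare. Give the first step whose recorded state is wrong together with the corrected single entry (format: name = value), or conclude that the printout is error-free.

no error

1. r3 = 6 (consistent with the printout)
2. r1 = -1 + 6 = 5 (no discrepancy)
3. r2 = -(6) = -6 (agrees with the printout)
4. r2 = -6 * 5 = -30 (exactly as logged)
5. r3 = 6 + -30 = -24 (checks out)
6. r3 = -(-24) = 24 (agrees with the printout)
7. r2 = -30 + 24 = -6 (in agreement)
8. r1 = 5 + 24 = 29 (exactly as logged)
9. r3 = 24 + 29 = 53 (confirmed correct)
10. r3 = -(53) = -53 (verified)
11. r3 = -53 + -6 = -59 (in agreement)
12. r3 = -59 - -6 = -53 (checks out)
13. r1 = -(29) = -29 (exactly as logged)
14. r1 = -29 - -53 = 24 (same as recorded)
15. r1 = 24 + -6 = 18 (in agreement)
Nothing is out of place; the run is error-free.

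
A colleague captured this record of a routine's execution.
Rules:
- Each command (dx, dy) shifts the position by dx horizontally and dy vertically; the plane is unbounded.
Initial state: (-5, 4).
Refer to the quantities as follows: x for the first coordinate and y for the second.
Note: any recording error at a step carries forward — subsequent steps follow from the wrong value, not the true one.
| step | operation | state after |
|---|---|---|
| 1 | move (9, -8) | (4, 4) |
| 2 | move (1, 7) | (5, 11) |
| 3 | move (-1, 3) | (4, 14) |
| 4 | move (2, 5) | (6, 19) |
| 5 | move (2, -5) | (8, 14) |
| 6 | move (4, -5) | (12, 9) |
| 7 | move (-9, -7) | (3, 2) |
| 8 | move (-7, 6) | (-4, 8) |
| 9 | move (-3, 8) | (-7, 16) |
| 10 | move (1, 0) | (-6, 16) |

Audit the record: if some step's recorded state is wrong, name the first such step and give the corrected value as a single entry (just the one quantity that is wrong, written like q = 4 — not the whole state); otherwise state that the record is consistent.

Step 1: x = -5 + (9) = 4, y = 4 + (-8) = -4 — the entry is off here.
So the first discrepancy is step 1, where the right value is y = -4.

step 1, y = -4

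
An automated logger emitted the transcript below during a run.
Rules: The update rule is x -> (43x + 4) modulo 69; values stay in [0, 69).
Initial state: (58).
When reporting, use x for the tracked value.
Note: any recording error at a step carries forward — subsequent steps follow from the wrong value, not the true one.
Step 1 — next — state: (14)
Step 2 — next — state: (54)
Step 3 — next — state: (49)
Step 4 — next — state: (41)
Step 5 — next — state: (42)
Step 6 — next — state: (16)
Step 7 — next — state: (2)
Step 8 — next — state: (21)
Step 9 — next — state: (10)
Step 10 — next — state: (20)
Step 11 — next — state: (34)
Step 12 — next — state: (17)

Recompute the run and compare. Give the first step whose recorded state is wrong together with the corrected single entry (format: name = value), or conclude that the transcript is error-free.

step 11, x = 36

Step 1: x = (43*58 + 4) mod 69 = 14 — exactly as logged.
Step 2: x = (43*14 + 4) mod 69 = 54 — consistent with the transcript.
Step 3: x = (43*54 + 4) mod 69 = 49 — no discrepancy.
Step 4: x = (43*49 + 4) mod 69 = 41 — in agreement.
Step 5: x = (43*41 + 4) mod 69 = 42 — exactly as logged.
Step 6: x = (43*42 + 4) mod 69 = 16 — in agreement.
Step 7: x = (43*16 + 4) mod 69 = 2 — agrees with the transcript.
Step 8: x = (43*2 + 4) mod 69 = 21 — checks out.
Step 9: x = (43*21 + 4) mod 69 = 10 — agrees with the transcript.
Step 10: x = (43*10 + 4) mod 69 = 20 — matches.
Step 11: x = (43*20 + 4) mod 69 = 36 — this is not what the transcript shows.
First deviation found at step 11; the corrected entry is x = 36.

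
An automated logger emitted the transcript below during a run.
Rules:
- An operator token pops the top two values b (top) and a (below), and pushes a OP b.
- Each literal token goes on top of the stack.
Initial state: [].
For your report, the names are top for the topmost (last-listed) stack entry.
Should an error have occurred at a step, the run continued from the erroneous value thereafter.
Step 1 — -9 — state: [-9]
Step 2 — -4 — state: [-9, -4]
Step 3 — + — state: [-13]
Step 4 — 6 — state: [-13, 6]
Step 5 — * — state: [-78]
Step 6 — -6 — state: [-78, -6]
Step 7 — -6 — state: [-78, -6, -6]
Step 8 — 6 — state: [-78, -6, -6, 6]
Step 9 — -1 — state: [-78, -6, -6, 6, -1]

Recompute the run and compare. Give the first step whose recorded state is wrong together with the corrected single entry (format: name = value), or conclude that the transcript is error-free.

no error

Recomputing the run from the initial state:
step 1: [-9]
step 2: [-9, -4]
step 3: [-13]
step 4: [-13, 6]
step 5: [-78]
step 6: [-78, -6]
step 7: [-78, -6, -6]
step 8: [-78, -6, -6, 6]
step 9: [-78, -6, -6, 6, -1]
This matches the transcript at every step.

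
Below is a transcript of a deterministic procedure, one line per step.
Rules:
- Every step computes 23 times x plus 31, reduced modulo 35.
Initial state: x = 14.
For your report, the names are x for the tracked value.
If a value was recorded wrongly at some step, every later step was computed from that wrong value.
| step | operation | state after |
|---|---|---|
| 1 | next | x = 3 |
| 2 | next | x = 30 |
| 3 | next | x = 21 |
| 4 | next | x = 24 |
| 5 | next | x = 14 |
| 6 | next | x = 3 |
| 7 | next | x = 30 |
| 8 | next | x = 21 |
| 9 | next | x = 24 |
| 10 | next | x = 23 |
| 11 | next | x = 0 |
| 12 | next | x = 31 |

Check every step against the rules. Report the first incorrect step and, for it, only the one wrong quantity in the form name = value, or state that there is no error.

Recomputing the run from the initial state:
step 1: x = 3
step 2: x = 30
step 3: x = 21
step 4: x = 24
step 5: x = 23
step 6: x = 0
step 7: x = 31
step 8: x = 9
step 9: x = 28
step 10: x = 10
step 11: x = 16
step 12: x = 14
The first disagreement with the transcript is at step 5, where the value should be x = 23.

step 5, x = 23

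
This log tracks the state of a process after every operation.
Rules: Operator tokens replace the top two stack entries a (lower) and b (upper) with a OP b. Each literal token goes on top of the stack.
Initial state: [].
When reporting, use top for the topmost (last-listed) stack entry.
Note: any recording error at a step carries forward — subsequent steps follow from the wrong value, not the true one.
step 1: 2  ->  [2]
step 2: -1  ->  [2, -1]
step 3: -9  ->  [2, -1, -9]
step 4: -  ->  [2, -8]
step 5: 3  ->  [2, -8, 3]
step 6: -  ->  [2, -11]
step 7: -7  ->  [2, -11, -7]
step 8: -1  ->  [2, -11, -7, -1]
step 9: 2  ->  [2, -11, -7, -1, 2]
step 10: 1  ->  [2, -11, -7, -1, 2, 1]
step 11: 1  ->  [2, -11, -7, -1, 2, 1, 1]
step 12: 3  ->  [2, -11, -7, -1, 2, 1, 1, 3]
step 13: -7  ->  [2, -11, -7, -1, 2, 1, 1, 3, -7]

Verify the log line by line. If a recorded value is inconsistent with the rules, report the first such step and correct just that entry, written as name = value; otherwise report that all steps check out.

Recomputing the run from the initial state:
step 1: [2]
step 2: [2, -1]
step 3: [2, -1, -9]
step 4: [2, 8]
step 5: [2, 8, 3]
step 6: [2, 5]
step 7: [2, 5, -7]
step 8: [2, 5, -7, -1]
step 9: [2, 5, -7, -1, 2]
step 10: [2, 5, -7, -1, 2, 1]
step 11: [2, 5, -7, -1, 2, 1, 1]
step 12: [2, 5, -7, -1, 2, 1, 1, 3]
step 13: [2, 5, -7, -1, 2, 1, 1, 3, -7]
The first disagreement with the log is at step 4, where the value should be top = 8.

step 4, top = 8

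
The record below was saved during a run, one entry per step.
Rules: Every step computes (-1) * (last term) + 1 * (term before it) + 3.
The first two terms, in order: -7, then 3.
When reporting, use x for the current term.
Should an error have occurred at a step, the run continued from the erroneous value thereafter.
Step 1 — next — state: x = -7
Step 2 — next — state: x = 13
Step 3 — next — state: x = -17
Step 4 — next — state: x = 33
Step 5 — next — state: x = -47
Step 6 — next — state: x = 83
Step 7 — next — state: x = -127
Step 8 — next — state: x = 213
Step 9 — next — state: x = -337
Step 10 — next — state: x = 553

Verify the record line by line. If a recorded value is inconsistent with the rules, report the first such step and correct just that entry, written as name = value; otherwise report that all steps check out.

Recomputing the run from the initial state:
step 1: x = -7
step 2: x = 13
step 3: x = -17
step 4: x = 33
step 5: x = -47
step 6: x = 83
step 7: x = -127
step 8: x = 213
step 9: x = -337
step 10: x = 553
This matches the record at every step.

no error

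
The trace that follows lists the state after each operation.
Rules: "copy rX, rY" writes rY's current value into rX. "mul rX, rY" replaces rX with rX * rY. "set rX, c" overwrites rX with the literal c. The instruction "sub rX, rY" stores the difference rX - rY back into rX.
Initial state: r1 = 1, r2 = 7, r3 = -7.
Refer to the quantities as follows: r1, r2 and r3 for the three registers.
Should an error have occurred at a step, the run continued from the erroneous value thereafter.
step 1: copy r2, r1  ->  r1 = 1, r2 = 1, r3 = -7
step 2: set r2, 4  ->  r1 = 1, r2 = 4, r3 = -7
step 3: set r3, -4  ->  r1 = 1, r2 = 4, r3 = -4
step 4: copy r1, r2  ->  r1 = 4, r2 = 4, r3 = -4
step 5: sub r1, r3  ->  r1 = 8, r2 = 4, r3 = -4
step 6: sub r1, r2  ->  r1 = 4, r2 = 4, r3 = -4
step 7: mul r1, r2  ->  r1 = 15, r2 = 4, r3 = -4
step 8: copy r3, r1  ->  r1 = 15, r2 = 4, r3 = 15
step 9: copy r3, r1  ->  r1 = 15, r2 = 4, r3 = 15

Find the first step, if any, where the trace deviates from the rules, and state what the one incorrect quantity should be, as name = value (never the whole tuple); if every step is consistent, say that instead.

Recomputing the run from the initial state:
step 1: r1 = 1, r2 = 1, r3 = -7
step 2: r1 = 1, r2 = 4, r3 = -7
step 3: r1 = 1, r2 = 4, r3 = -4
step 4: r1 = 4, r2 = 4, r3 = -4
step 5: r1 = 8, r2 = 4, r3 = -4
step 6: r1 = 4, r2 = 4, r3 = -4
step 7: r1 = 16, r2 = 4, r3 = -4
step 8: r1 = 16, r2 = 4, r3 = 16
step 9: r1 = 16, r2 = 4, r3 = 16
The first disagreement with the trace is at step 7, where the value should be r1 = 16.

step 7, r1 = 16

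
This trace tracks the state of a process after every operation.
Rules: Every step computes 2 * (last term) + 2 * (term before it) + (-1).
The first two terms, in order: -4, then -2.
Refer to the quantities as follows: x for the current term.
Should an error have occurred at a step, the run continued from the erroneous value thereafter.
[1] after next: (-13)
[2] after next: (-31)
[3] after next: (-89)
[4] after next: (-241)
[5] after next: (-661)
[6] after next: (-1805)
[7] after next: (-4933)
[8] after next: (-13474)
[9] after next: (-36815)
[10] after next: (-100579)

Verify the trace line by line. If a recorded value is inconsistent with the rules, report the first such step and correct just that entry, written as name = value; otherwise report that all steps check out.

step 8, x = -13477

Recomputing the run from the initial state:
step 1: x = -13
step 2: x = -31
step 3: x = -89
step 4: x = -241
step 5: x = -661
step 6: x = -1805
step 7: x = -4933
step 8: x = -13477
step 9: x = -36821
step 10: x = -100597
The first disagreement with the trace is at step 8, where the value should be x = -13477.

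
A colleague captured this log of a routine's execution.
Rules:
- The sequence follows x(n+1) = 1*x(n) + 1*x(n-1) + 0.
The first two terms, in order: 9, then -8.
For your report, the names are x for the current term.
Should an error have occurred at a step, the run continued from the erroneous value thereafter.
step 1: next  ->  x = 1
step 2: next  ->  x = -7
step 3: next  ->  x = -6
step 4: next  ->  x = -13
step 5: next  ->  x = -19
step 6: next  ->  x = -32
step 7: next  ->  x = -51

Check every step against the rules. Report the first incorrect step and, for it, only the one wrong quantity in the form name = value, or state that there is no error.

no error

Step 1: x = 1*(-8) + (1)*(9) + (0) = 1 — in agreement.
Step 2: x = 1*(1) + (1)*(-8) + (0) = -7 — same as recorded.
Step 3: x = 1*(-7) + (1)*(1) + (0) = -6 — checks out.
Step 4: x = 1*(-6) + (1)*(-7) + (0) = -13 — agrees with the log.
Step 5: x = 1*(-13) + (1)*(-6) + (0) = -19 — consistent with the log.
Step 6: x = 1*(-19) + (1)*(-13) + (0) = -32 — matches.
Step 7: x = 1*(-32) + (1)*(-19) + (0) = -51 — verified.
Each recorded entry agrees with the recomputation.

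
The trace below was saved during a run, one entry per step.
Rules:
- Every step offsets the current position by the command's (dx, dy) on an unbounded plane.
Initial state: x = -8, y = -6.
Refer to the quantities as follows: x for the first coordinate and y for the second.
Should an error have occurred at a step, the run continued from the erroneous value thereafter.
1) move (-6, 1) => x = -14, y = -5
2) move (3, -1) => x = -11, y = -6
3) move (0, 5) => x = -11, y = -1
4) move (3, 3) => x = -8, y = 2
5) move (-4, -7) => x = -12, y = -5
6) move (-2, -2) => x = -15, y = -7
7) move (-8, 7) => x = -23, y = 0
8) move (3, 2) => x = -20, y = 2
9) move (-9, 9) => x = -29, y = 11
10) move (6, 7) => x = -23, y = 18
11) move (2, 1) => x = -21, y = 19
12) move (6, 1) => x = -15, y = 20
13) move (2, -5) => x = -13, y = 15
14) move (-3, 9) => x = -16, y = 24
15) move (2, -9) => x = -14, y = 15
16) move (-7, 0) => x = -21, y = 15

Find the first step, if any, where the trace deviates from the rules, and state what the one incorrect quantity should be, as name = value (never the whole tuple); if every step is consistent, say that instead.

step 6, x = -14

Recomputing the run from the initial state:
step 1: x = -14, y = -5
step 2: x = -11, y = -6
step 3: x = -11, y = -1
step 4: x = -8, y = 2
step 5: x = -12, y = -5
step 6: x = -14, y = -7
step 7: x = -22, y = 0
step 8: x = -19, y = 2
step 9: x = -28, y = 11
step 10: x = -22, y = 18
step 11: x = -20, y = 19
step 12: x = -14, y = 20
step 13: x = -12, y = 15
step 14: x = -15, y = 24
step 15: x = -13, y = 15
step 16: x = -20, y = 15
The first disagreement with the trace is at step 6, where the value should be x = -14.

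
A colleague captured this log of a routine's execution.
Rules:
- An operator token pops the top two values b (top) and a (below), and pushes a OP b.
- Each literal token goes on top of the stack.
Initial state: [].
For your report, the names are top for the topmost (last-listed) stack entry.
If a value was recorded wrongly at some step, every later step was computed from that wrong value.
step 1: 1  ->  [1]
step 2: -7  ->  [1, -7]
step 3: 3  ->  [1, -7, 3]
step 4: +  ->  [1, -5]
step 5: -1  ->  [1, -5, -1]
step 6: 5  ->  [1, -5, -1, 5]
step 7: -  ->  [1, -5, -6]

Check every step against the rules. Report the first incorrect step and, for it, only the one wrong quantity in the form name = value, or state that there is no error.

1. push 1: top = 1 (agrees with the log)
2. push -7: top = -7 (in agreement)
3. push 3: top = 3 (exactly as logged)
4. -7 + 3 = -4 (a discrepancy with the log)
First deviation found at step 4; the corrected entry is top = -4.

step 4, top = -4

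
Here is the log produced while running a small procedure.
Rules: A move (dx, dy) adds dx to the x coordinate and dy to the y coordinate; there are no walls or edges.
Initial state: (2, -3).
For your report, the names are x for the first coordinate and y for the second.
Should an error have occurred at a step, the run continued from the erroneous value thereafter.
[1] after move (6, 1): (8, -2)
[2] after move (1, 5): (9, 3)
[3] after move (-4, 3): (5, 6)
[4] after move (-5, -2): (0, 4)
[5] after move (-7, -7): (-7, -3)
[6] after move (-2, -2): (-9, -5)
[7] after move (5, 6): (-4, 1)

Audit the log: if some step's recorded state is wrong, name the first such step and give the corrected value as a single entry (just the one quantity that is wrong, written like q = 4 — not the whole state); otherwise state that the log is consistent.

Step 1: x = 2 + (6) = 8, y = -3 + (1) = -2 — checks out.
Step 2: x = 8 + (1) = 9, y = -2 + (5) = 3 — exactly as logged.
Step 3: x = 9 + (-4) = 5, y = 3 + (3) = 6 — checks out.
Step 4: x = 5 + (-5) = 0, y = 6 + (-2) = 4 — same as recorded.
Step 5: x = 0 + (-7) = -7, y = 4 + (-7) = -3 — verified.
Step 6: x = -7 + (-2) = -9, y = -3 + (-2) = -5 — in agreement.
Step 7: x = -9 + (5) = -4, y = -5 + (6) = 1 — no discrepancy.
Each recorded entry agrees with the recomputation.

no error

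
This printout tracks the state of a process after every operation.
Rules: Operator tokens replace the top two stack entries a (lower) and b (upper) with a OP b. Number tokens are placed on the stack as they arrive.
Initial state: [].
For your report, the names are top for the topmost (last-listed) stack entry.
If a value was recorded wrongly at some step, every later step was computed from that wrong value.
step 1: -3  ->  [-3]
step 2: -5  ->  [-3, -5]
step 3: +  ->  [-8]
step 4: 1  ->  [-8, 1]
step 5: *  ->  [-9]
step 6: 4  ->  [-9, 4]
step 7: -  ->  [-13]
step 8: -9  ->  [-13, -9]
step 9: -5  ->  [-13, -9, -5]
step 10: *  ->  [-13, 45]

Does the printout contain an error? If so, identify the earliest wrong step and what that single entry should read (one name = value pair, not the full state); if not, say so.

Recomputing the run from the initial state:
step 1: [-3]
step 2: [-3, -5]
step 3: [-8]
step 4: [-8, 1]
step 5: [-8]
step 6: [-8, 4]
step 7: [-12]
step 8: [-12, -9]
step 9: [-12, -9, -5]
step 10: [-12, 45]
The first disagreement with the printout is at step 5, where the value should be top = -8.

step 5, top = -8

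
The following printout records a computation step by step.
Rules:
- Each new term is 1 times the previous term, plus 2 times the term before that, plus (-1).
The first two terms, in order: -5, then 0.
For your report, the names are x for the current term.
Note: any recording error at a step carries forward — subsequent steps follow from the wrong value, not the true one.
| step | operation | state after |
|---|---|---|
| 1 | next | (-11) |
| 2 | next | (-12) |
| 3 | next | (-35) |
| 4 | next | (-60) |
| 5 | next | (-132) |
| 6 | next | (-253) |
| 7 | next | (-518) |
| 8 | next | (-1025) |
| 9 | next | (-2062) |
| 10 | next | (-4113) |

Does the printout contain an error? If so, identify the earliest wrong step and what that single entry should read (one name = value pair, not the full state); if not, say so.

step 1: x = 1*(0) + (2)*(-5) + (-1) = -11 -> verified
step 2: x = 1*(-11) + (2)*(0) + (-1) = -12 -> no discrepancy
step 3: x = 1*(-12) + (2)*(-11) + (-1) = -35 -> confirmed correct
step 4: x = 1*(-35) + (2)*(-12) + (-1) = -60 -> consistent with the printout
step 5: x = 1*(-60) + (2)*(-35) + (-1) = -131 -> first mismatch against the printout
So the first discrepancy is step 5, where the right value is x = -131.

step 5, x = -131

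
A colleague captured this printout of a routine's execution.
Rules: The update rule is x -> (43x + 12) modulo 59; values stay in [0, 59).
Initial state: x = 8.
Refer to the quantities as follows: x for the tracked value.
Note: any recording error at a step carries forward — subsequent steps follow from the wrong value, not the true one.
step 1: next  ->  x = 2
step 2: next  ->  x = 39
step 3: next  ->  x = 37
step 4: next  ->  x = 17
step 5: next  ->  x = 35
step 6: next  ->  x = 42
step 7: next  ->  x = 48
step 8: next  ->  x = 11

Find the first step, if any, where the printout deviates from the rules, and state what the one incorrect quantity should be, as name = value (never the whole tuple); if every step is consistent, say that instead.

Step 1: x = (43*8 + 12) mod 59 = 2 — in agreement.
Step 2: x = (43*2 + 12) mod 59 = 39 — exactly as logged.
Step 3: x = (43*39 + 12) mod 59 = 37 — exactly as logged.
Step 4: x = (43*37 + 12) mod 59 = 10 — this is not what the printout shows.
That makes step 4 the first incorrect line — x = 10 is what it should show.

step 4, x = 10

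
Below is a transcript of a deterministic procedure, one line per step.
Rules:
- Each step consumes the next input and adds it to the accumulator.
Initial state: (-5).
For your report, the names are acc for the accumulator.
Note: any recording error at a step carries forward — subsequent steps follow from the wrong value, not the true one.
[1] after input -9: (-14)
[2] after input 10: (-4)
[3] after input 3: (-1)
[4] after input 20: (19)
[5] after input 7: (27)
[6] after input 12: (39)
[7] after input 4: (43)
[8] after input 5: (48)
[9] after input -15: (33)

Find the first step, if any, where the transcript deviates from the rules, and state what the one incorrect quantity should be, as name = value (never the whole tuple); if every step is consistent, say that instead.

step 5, acc = 26

1. acc = -5 + -9 = -14 (exactly as logged)
2. acc = -14 + 10 = -4 (matches)
3. acc = -4 + 3 = -1 (checks out)
4. acc = -1 + 20 = 19 (agrees with the transcript)
5. acc = 19 + 7 = 26 (first mismatch against the transcript)
The earliest wrong entry is at step 5: it should read acc = 26.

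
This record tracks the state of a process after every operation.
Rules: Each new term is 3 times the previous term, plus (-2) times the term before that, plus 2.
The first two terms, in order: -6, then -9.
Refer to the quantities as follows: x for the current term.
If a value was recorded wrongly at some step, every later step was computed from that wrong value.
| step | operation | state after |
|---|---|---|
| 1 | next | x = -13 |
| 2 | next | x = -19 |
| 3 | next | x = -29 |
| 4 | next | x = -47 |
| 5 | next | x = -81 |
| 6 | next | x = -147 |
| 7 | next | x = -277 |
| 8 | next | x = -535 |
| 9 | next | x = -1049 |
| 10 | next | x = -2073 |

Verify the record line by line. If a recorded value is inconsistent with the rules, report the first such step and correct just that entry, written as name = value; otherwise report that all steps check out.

Step 1: x = 3*(-9) + (-2)*(-6) + (2) = -13 — verified.
Step 2: x = 3*(-13) + (-2)*(-9) + (2) = -19 — verified.
Step 3: x = 3*(-19) + (-2)*(-13) + (2) = -29 — in agreement.
Step 4: x = 3*(-29) + (-2)*(-19) + (2) = -47 — in agreement.
Step 5: x = 3*(-47) + (-2)*(-29) + (2) = -81 — consistent with the record.
Step 6: x = 3*(-81) + (-2)*(-47) + (2) = -147 — in agreement.
Step 7: x = 3*(-147) + (-2)*(-81) + (2) = -277 — exactly as logged.
Step 8: x = 3*(-277) + (-2)*(-147) + (2) = -535 — checks out.
Step 9: x = 3*(-535) + (-2)*(-277) + (2) = -1049 — confirmed correct.
Step 10: x = 3*(-1049) + (-2)*(-535) + (2) = -2075 — the record has a different value.
That makes step 10 the first incorrect line — x = -2075 is what it should show.

step 10, x = -2075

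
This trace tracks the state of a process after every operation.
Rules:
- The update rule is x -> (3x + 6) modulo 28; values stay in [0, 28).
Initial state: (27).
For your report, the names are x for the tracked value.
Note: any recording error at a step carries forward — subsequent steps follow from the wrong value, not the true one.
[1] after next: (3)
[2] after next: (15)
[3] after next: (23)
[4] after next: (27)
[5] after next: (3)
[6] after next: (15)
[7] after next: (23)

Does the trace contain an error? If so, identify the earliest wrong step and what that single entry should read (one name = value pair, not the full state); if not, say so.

Recomputing the run from the initial state:
step 1: x = 3
step 2: x = 15
step 3: x = 23
step 4: x = 19
step 5: x = 7
step 6: x = 27
step 7: x = 3
The first disagreement with the trace is at step 4, where the value should be x = 19.

step 4, x = 19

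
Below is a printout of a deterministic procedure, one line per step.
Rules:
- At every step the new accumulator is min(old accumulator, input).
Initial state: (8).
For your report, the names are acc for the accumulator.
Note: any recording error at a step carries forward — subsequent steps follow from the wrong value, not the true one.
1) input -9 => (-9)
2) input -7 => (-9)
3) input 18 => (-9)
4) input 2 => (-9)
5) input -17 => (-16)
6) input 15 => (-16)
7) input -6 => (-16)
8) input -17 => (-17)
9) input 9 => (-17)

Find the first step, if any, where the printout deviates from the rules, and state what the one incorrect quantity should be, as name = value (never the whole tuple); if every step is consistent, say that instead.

step 5, acc = -17

step 1: acc = min(8, -9) = -9 -> confirmed correct
step 2: acc = min(-9, -7) = -9 -> checks out
step 3: acc = min(-9, 18) = -9 -> agrees with the printout
step 4: acc = min(-9, 2) = -9 -> consistent with the printout
step 5: acc = min(-9, -17) = -17 -> first mismatch against the printout
So the first discrepancy is step 5, where the right value is acc = -17.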